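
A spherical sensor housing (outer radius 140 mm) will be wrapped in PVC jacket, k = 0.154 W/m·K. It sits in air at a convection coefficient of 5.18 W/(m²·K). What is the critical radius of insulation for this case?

For a sphere r_cr = 2k/h = 2×0.154/5.18
r_cr = 59.5 mm; since the bare radius (140 mm) is above r_cr, any added insulation will reduce heat loss.

r_cr ≈ 59.5 mm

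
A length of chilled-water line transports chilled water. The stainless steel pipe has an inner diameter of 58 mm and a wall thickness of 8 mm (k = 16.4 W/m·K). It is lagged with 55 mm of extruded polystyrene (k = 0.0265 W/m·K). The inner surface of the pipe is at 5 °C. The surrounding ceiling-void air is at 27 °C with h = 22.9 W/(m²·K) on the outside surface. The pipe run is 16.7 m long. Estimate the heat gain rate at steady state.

Q ≈ 66.2 W

Radial resistances (cylindrical: R_cond = ln(r_o/r_i)/(2πkL), R_conv = 1/(h·2πrL)):
R_stainless steel pipe wall = ln(37/29)/(2π×16.4×16.7) = 1.416×10^-4 K/W
R_extruded polystyrene = ln(92/37)/(2π×0.0265×16.7) = 0.3276 K/W
R_outer film = 1/(h_o·2πr_oL) = 1/(22.9×2π×0.092×16.7) = 0.004524 K/W
R_total = 0.3322 K/W
Q = ΔT/R_total = 22/0.3322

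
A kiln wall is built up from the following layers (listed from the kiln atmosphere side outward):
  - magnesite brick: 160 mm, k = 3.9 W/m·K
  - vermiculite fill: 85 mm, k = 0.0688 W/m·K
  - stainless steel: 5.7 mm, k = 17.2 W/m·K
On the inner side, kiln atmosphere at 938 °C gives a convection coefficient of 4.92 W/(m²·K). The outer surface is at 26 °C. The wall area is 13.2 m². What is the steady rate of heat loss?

Thermal resistances in series:
R_inner film = 1/(h_i·A) = 1/(4.92×13.2) = 0.0154 K/W
R_magnesite brick = L/(kA) = 0.16/(3.9×13.2) = 0.003108 K/W
R_vermiculite fill = L/(kA) = 0.085/(0.0688×13.2) = 0.0936 K/W
R_stainless steel = L/(kA) = 0.0057/(17.2×13.2) = 2.511×10^-5 K/W
R_total = 0.1121 K/W
Q = ΔT / R_total = 912 / 0.1121

Q ≈ 8130 W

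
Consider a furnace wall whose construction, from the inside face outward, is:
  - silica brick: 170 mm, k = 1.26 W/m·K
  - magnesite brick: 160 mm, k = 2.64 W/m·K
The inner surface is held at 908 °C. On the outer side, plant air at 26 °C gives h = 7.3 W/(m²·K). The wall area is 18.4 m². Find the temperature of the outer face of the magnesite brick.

T ≈ 389 °C

Series thermal resistances:
R_silica brick = L/(kA) = 0.17/(1.26×18.4) = 0.007333 K/W
R_magnesite brick = L/(kA) = 0.16/(2.64×18.4) = 0.003294 K/W
R_outer film = 1/(h_o·A) = 1/(7.3×18.4) = 0.007445 K/W
R_total = 0.01807 K/W;  Q = ΔT/R_total = 882/0.01807 = 48810 W
T_interface = T_inner − Q·ΣR(inner→interface) = 908 − 48800×0.01063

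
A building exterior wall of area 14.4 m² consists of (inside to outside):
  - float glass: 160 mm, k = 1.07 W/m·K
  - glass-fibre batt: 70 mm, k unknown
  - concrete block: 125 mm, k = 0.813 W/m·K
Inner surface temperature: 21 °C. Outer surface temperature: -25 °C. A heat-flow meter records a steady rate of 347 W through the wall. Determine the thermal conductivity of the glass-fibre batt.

Series thermal resistances:
R_float glass = L/(kA) = 0.16/(1.07×14.4) = 0.01038 K/W
R_concrete block = L/(kA) = 0.125/(0.813×14.4) = 0.01068 K/W
Sum of known resistances R_other = 0.02106 K/W
Total R = ΔT/Q = 46/347 = 0.1326 K/W
R_glass-fibre batt = R_total − R_other = 0.1115 K/W
k = L/(R·A) = 0.07/(0.1115×14.4)

k ≈ 0.0436 W/(m·K)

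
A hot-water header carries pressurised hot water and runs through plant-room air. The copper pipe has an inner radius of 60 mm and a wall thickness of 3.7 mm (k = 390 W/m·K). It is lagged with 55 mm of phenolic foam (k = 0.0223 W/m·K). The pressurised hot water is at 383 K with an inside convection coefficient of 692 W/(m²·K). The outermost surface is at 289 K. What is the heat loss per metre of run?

Radial resistances (cylindrical: R_cond = ln(r_o/r_i)/(2πkL), R_conv = 1/(h·2πrL)):
R_inner film = 1/(h_i·2πr₁L) = 1/(692×2π×0.06×1) = 0.003833 K/W
R_copper pipe wall = ln(63.7/60)/(2π×390×1) = 2.442×10^-5 K/W
R_phenolic foam = ln(118.7/63.7)/(2π×0.0223×1) = 4.442 K/W
R_total = 4.446 K/W
Q = ΔT/R_total = 94/4.446

q′ ≈ 21.1 W/m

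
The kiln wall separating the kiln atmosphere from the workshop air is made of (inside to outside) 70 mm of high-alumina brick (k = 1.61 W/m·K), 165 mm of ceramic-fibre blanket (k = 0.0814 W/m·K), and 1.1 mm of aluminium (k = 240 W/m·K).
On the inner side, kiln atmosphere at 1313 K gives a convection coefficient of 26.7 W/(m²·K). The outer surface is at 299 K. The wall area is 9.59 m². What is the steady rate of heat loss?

Q ≈ 4610 W

Treating each layer as a thermal resistance in series:
R_inner film = 1/(h_i·A) = 1/(26.7×9.59) = 0.003905 K/W
R_high-alumina brick = L/(kA) = 0.07/(1.61×9.59) = 0.004534 K/W
R_ceramic-fibre blanket = L/(kA) = 0.165/(0.0814×9.59) = 0.2114 K/W
R_aluminium = L/(kA) = 0.0011/(240×9.59) = 4.779×10^-7 K/W
R_total = 0.2198 K/W
Q = ΔT / R_total = 1014 / 0.2198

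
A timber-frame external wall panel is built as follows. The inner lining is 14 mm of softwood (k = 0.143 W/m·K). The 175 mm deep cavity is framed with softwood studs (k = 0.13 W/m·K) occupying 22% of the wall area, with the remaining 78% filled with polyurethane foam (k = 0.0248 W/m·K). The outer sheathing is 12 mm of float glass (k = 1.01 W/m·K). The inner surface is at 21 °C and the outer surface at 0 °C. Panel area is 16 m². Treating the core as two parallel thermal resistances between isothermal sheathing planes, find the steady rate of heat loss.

Q ≈ 89.4 W

Sheathing layers in series; stud and cavity paths in parallel between them.
R_inner = 0.014/(0.143×16) = 0.006119 K/W
R_stud  = 0.175/(0.13×0.22×16) = 0.3824 K/W
R_cav   = 0.175/(0.0248×0.78×16) = 0.5654 K/W
1/R_core = 1/R_stud + 1/R_cav → R_core = 0.2281 K/W
R_outer = 0.012/(1.01×16) = 7.426×10^-4 K/W
R_total = 0.235 K/W
Q = ΔT/R_total = 21/0.235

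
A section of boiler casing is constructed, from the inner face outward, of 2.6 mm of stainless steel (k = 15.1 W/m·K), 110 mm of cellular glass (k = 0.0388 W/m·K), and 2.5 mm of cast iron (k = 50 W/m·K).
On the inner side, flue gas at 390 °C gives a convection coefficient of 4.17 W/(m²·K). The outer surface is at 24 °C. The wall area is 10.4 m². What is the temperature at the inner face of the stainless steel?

T ≈ 361 °C

Model the wall as resistances in series:
R_inner film = 1/(h_i·A) = 1/(4.17×10.4) = 0.02306 K/W
R_stainless steel = L/(kA) = 0.0026/(15.1×10.4) = 1.656×10^-5 K/W
R_cellular glass = L/(kA) = 0.11/(0.0388×10.4) = 0.2726 K/W
R_cast iron = L/(kA) = 0.0025/(50×10.4) = 4.808×10^-6 K/W
R_total = 0.2957 K/W;  Q = ΔT/R_total = 366/0.2957 = 1238 W
T_interface = T_inner − Q·ΣR(inner→interface) = 390 − 1240×0.02306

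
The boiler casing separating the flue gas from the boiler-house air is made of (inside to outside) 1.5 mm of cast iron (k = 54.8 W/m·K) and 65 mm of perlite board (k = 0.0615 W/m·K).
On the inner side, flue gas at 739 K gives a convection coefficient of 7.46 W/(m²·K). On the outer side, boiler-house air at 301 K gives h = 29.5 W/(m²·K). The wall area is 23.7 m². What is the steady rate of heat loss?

Q ≈ 8470 W

Series thermal resistances:
R_inner film = 1/(h_i·A) = 1/(7.46×23.7) = 0.005656 K/W
R_cast iron = L/(kA) = 0.0015/(54.8×23.7) = 1.155×10^-6 K/W
R_perlite board = L/(kA) = 0.065/(0.0615×23.7) = 0.0446 K/W
R_outer film = 1/(h_o·A) = 1/(29.5×23.7) = 0.00143 K/W
R_total = 0.05168 K/W
Q = ΔT / R_total = 438 / 0.05168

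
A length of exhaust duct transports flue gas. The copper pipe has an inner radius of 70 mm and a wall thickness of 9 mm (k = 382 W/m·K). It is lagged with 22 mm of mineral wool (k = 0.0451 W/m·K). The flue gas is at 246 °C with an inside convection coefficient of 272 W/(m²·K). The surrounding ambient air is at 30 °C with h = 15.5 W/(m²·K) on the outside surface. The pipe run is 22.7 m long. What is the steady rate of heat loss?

For a radial system each layer contributes R = ln(r_out/r_in)/(2πkL); films add R = 1/(hA).
R_inner film = 1/(h_i·2πr₁L) = 1/(272×2π×0.07×22.7) = 3.682×10^-4 K/W
R_copper pipe wall = ln(79/70)/(2π×382×22.7) = 2.22×10^-6 K/W
R_mineral wool = ln(101/79)/(2π×0.0451×22.7) = 0.03819 K/W
R_outer film = 1/(h_o·2πr_oL) = 1/(15.5×2π×0.101×22.7) = 0.004479 K/W
R_total = 0.04304 K/W
Q = ΔT/R_total = 216/0.04304

Q ≈ 5020 W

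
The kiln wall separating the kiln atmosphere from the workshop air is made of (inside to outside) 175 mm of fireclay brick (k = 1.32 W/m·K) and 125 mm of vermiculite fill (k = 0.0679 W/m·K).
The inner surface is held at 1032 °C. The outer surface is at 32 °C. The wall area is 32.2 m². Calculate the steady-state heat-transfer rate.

Using the resistance-network approach (series):
R_fireclay brick = L/(kA) = 0.175/(1.32×32.2) = 0.004117 K/W
R_vermiculite fill = L/(kA) = 0.125/(0.0679×32.2) = 0.05717 K/W
R_total = 0.06129 K/W
Q = ΔT / R_total = 1000 / 0.06129

Q ≈ 16300 W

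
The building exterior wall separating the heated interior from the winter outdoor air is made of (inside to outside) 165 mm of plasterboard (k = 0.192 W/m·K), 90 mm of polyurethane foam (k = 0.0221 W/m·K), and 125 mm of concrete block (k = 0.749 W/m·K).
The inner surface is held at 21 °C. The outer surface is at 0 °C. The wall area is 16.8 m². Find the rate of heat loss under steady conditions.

Series thermal resistances:
R_plasterboard = L/(kA) = 0.165/(0.192×16.8) = 0.05115 K/W
R_polyurethane foam = L/(kA) = 0.09/(0.0221×16.8) = 0.2424 K/W
R_concrete block = L/(kA) = 0.125/(0.749×16.8) = 0.009934 K/W
R_total = 0.3035 K/W
Q = ΔT / R_total = 21 / 0.3035

Q ≈ 69.2 W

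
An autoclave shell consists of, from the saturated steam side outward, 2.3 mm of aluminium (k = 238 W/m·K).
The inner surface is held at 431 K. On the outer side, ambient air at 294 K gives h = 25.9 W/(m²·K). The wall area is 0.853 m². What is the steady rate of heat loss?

Series thermal resistances:
R_aluminium = L/(kA) = 0.0023/(238×0.853) = 1.133×10^-5 K/W
R_outer film = 1/(h_o·A) = 1/(25.9×0.853) = 0.04526 K/W
R_total = 0.04528 K/W
Q = ΔT / R_total = 137 / 0.04528

Q ≈ 3030 W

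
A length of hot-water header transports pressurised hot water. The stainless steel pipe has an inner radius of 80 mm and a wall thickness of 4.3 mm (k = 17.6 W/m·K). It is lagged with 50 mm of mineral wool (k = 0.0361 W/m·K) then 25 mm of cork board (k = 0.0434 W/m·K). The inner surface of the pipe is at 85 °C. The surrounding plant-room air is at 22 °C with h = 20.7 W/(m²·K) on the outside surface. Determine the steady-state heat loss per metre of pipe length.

q′ ≈ 23.1 W/m

Treating each annulus and film as a series resistance:
R_stainless steel pipe wall = ln(84.3/80)/(2π×17.6×1) = 4.734×10^-4 K/W
R_mineral wool = ln(134.3/84.3)/(2π×0.0361×1) = 2.053 K/W
R_cork board = ln(159.3/134.3)/(2π×0.0434×1) = 0.626 K/W
R_outer film = 1/(h_o·2πr_oL) = 1/(20.7×2π×0.1593×1) = 0.04827 K/W
R_total = 2.728 K/W
Q = ΔT/R_total = 63/2.728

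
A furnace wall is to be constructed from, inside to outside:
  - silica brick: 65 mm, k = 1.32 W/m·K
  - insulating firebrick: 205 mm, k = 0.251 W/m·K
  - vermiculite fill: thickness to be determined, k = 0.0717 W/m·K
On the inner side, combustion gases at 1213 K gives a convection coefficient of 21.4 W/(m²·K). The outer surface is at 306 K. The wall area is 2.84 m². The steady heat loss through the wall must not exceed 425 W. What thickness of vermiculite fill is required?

L ≈ 369 mm

Series thermal resistances:
R_inner film = 1/(h_i·A) = 1/(21.4×2.84) = 0.01645 K/W
R_silica brick = L/(kA) = 0.065/(1.32×2.84) = 0.01734 K/W
R_insulating firebrick = L/(kA) = 0.205/(0.251×2.84) = 0.2876 K/W
Sum of the known resistances R_other = 0.3214 K/W
Required total resistance R_tot = ΔT/Q_allow = 907/425 = 2.134 K/W
R_vermiculite fill = R_tot − R_other = 1.813 K/W
L = R·k·A = 1.813×0.0717×2.84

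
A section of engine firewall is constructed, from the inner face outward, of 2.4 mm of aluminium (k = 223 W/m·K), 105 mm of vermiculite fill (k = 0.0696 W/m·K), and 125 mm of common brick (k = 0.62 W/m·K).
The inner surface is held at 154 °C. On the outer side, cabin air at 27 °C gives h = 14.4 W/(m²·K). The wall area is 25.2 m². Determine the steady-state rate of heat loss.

Q ≈ 1800 W

Treating each layer as a thermal resistance in series:
R_aluminium = L/(kA) = 0.0024/(223×25.2) = 4.271×10^-7 K/W
R_vermiculite fill = L/(kA) = 0.105/(0.0696×25.2) = 0.05987 K/W
R_common brick = L/(kA) = 0.125/(0.62×25.2) = 0.008001 K/W
R_outer film = 1/(h_o·A) = 1/(14.4×25.2) = 0.002756 K/W
R_total = 0.07062 K/W
Q = ΔT / R_total = 127 / 0.07062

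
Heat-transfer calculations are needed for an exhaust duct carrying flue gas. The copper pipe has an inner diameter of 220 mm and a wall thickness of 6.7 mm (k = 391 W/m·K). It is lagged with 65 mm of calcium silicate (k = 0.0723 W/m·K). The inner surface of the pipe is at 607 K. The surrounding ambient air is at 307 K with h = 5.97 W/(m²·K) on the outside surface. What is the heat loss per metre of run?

q′ ≈ 268 W/m

Treating each annulus and film as a series resistance:
R_copper pipe wall = ln(116.7/110)/(2π×391×1) = 2.407×10^-5 K/W
R_calcium silicate = ln(181.7/116.7)/(2π×0.0723×1) = 0.9746 K/W
R_outer film = 1/(h_o·2πr_oL) = 1/(5.97×2π×0.1817×1) = 0.1467 K/W
R_total = 1.121 K/W
Q = ΔT/R_total = 300/1.121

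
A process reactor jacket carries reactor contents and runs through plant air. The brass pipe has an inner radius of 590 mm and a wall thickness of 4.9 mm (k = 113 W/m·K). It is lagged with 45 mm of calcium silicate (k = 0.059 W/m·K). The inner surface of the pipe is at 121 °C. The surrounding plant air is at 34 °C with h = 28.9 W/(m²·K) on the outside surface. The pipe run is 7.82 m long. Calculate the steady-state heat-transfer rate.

Cylindrical conduction, so R = ln(r₂/r₁)/(2πkL) per layer, in series:
R_brass pipe wall = ln(594.9/590)/(2π×113×7.82) = 1.49×10^-6 K/W
R_calcium silicate = ln(639.9/594.9)/(2π×0.059×7.82) = 0.02515 K/W
R_outer film = 1/(h_o·2πr_oL) = 1/(28.9×2π×0.6399×7.82) = 0.001101 K/W
R_total = 0.02626 K/W
Q = ΔT/R_total = 87/0.02626

Q ≈ 3310 W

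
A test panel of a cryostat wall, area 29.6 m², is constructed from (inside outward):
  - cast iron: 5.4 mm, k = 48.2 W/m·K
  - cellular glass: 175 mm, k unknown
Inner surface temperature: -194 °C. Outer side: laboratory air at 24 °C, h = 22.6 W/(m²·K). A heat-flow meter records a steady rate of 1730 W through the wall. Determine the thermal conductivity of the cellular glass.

k ≈ 0.0475 W/(m·K)

Using the resistance-network approach (series):
R_cast iron = L/(kA) = 0.0054/(48.2×29.6) = 3.785×10^-6 K/W
R_outer film = 1/(h_o·A) = 1/(22.6×29.6) = 0.001495 K/W
Sum of known resistances R_other = 0.001499 K/W
Total R = ΔT/Q = 218/1730 = 0.126 K/W
R_cellular glass = R_total − R_other = 0.1245 K/W
k = L/(R·A) = 0.175/(0.1245×29.6)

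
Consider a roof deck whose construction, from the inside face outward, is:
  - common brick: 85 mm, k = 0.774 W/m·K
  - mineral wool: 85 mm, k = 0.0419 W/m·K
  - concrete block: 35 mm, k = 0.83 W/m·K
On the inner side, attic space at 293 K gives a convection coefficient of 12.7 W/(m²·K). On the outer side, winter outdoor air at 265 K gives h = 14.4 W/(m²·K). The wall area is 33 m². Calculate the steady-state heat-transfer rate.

Thermal resistances in series:
R_inner film = 1/(h_i·A) = 1/(12.7×33) = 0.002386 K/W
R_common brick = L/(kA) = 0.085/(0.774×33) = 0.003328 K/W
R_mineral wool = L/(kA) = 0.085/(0.0419×33) = 0.06147 K/W
R_concrete block = L/(kA) = 0.035/(0.83×33) = 0.001278 K/W
R_outer film = 1/(h_o·A) = 1/(14.4×33) = 0.002104 K/W
R_total = 0.07057 K/W
Q = ΔT / R_total = 28 / 0.07057

Q ≈ 397 W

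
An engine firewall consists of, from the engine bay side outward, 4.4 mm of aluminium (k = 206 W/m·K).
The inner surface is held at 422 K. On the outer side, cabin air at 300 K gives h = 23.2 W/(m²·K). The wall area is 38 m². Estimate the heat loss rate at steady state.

Q ≈ 108000 W

Model the wall as resistances in series:
R_aluminium = L/(kA) = 0.0044/(206×38) = 5.621×10^-7 K/W
R_outer film = 1/(h_o·A) = 1/(23.2×38) = 0.001134 K/W
R_total = 0.001135 K/W
Q = ΔT / R_total = 122 / 0.001135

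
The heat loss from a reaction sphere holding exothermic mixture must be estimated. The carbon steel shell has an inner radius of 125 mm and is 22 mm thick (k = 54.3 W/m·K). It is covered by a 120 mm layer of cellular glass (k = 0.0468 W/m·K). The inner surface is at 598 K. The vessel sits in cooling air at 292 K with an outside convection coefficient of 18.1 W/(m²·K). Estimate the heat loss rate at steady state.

Spherical conduction: R = (1/r_in − 1/r_out)/(4πk) per layer; series-sum.
R_carbon steel shell = (1/0.125 − 1/0.147)/(4π×54.3) = 0.001755 K/W
R_cellular glass = (1/0.147 − 1/0.267)/(4π×0.0468) = 5.199 K/W
R_outer film = 1/(h·4πr_o²) = 1/(18.1×4π×0.267²) = 0.06167 K/W
R_total = 5.262 K/W
Q = ΔT/R_total = 306/5.262

Q ≈ 58.2 W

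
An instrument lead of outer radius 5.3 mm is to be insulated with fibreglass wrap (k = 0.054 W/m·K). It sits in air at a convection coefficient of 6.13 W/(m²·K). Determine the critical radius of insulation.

r_cr ≈ 8.81 mm

For a cylinder r_cr = k/h = 0.054/6.13
r_cr = 8.81 mm; since the bare radius (5.3 mm) is below r_cr, adding a thin layer of insulation will *increase* heat loss.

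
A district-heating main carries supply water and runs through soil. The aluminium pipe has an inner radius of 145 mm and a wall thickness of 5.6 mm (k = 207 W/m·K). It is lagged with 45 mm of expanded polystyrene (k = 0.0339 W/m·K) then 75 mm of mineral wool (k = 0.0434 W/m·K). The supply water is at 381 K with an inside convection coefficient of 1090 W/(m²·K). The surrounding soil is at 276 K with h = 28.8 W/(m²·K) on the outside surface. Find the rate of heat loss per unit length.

q′ ≈ 43 W/m

Treating each annulus and film as a series resistance:
R_inner film = 1/(h_i·2πr₁L) = 1/(1090×2π×0.145×1) = 0.001007 K/W
R_aluminium pipe wall = ln(150.6/145)/(2π×207×1) = 2.914×10^-5 K/W
R_expanded polystyrene = ln(195.6/150.6)/(2π×0.0339×1) = 1.227 K/W
R_mineral wool = ln(270.6/195.6)/(2π×0.0434×1) = 1.19 K/W
R_outer film = 1/(h_o·2πr_oL) = 1/(28.8×2π×0.2706×1) = 0.02042 K/W
R_total = 2.439 K/W
Q = ΔT/R_total = 105/2.439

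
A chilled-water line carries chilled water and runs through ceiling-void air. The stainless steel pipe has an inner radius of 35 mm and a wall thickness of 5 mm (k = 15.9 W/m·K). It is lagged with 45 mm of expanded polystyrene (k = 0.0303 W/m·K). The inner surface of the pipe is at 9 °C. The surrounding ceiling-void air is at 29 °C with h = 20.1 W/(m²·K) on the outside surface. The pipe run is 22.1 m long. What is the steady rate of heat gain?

Q ≈ 109 W

For a radial system each layer contributes R = ln(r_out/r_in)/(2πkL); films add R = 1/(hA).
R_stainless steel pipe wall = ln(40/35)/(2π×15.9×22.1) = 6.048×10^-5 K/W
R_expanded polystyrene = ln(85/40)/(2π×0.0303×22.1) = 0.1792 K/W
R_outer film = 1/(h_o·2πr_oL) = 1/(20.1×2π×0.085×22.1) = 0.004215 K/W
R_total = 0.1834 K/W
Q = ΔT/R_total = 20/0.1834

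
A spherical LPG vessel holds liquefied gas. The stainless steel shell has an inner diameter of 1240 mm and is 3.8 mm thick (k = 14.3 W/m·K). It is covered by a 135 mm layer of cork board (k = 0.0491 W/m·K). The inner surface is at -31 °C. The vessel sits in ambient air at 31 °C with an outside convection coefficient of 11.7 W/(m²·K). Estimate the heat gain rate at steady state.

Each spherical layer contributes R = (1/r_i − 1/r_o)/(4πk):
R_stainless steel shell = (1/0.62 − 1/0.6238)/(4π×14.3) = 5.468×10^-5 K/W
R_cork board = (1/0.6238 − 1/0.7588)/(4π×0.0491) = 0.4622 K/W
R_outer film = 1/(h·4πr_o²) = 1/(11.7×4π×0.7588²) = 0.01181 K/W
R_total = 0.4741 K/W
Q = ΔT/R_total = 62/0.4741

Q ≈ 131 W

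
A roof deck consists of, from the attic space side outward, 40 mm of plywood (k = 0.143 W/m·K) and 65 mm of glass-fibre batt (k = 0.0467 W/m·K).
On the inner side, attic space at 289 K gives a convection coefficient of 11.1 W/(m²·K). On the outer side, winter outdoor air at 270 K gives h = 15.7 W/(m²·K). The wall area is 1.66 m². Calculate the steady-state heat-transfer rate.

Q ≈ 17.3 W

Treating each layer as a thermal resistance in series:
R_inner film = 1/(h_i·A) = 1/(11.1×1.66) = 0.05427 K/W
R_plywood = L/(kA) = 0.04/(0.143×1.66) = 0.1685 K/W
R_glass-fibre batt = L/(kA) = 0.065/(0.0467×1.66) = 0.8385 K/W
R_outer film = 1/(h_o·A) = 1/(15.7×1.66) = 0.03837 K/W
R_total = 1.1 K/W
Q = ΔT / R_total = 19 / 1.1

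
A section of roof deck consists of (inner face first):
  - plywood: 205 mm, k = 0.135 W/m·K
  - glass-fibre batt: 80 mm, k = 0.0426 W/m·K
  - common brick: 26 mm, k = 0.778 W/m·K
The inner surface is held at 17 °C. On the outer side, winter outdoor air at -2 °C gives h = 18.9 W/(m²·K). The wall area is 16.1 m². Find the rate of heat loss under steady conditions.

Thermal resistances in series:
R_plywood = L/(kA) = 0.205/(0.135×16.1) = 0.09432 K/W
R_glass-fibre batt = L/(kA) = 0.08/(0.0426×16.1) = 0.1166 K/W
R_common brick = L/(kA) = 0.026/(0.778×16.1) = 0.002076 K/W
R_outer film = 1/(h_o·A) = 1/(18.9×16.1) = 0.003286 K/W
R_total = 0.2163 K/W
Q = ΔT / R_total = 19 / 0.2163

Q ≈ 87.8 W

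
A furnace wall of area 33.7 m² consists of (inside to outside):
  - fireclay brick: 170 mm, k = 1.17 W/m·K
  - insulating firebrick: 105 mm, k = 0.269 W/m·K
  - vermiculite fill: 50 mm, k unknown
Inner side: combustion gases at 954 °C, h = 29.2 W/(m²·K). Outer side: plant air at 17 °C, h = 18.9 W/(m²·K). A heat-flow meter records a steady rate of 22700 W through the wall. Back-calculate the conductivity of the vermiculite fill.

Using the resistance-network approach (series):
R_inner film = 1/(h_i·A) = 1/(29.2×33.7) = 0.001016 K/W
R_fireclay brick = L/(kA) = 0.17/(1.17×33.7) = 0.004312 K/W
R_insulating firebrick = L/(kA) = 0.105/(0.269×33.7) = 0.01158 K/W
R_outer film = 1/(h_o·A) = 1/(18.9×33.7) = 0.00157 K/W
Sum of known resistances R_other = 0.01848 K/W
Total R = ΔT/Q = 937/22700 = 0.04128 K/W
R_vermiculite fill = R_total − R_other = 0.0228 K/W
k = L/(R·A) = 0.05/(0.0228×33.7)

k ≈ 0.0651 W/(m·K)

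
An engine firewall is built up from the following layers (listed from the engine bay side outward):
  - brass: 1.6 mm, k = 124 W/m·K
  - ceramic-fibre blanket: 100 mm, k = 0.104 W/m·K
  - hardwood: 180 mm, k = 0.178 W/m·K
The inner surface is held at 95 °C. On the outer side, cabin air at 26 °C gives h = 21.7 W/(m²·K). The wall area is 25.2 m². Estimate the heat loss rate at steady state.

Q ≈ 861 W

Using the resistance-network approach (series):
R_brass = L/(kA) = 0.0016/(124×25.2) = 5.12×10^-7 K/W
R_ceramic-fibre blanket = L/(kA) = 0.1/(0.104×25.2) = 0.03816 K/W
R_hardwood = L/(kA) = 0.18/(0.178×25.2) = 0.04013 K/W
R_outer film = 1/(h_o·A) = 1/(21.7×25.2) = 0.001829 K/W
R_total = 0.08011 K/W
Q = ΔT / R_total = 69 / 0.08011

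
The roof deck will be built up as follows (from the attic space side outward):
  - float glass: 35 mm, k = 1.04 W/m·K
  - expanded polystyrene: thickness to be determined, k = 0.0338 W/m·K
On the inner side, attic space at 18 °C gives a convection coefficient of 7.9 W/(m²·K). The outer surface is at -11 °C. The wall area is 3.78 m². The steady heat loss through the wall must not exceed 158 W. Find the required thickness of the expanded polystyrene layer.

Thermal resistances in series:
R_inner film = 1/(h_i·A) = 1/(7.9×3.78) = 0.03349 K/W
R_float glass = L/(kA) = 0.035/(1.04×3.78) = 0.008903 K/W
Sum of the known resistances R_other = 0.04239 K/W
Required total resistance R_tot = ΔT/Q_allow = 29/158 = 0.1835 K/W
R_expanded polystyrene = R_tot − R_other = 0.1412 K/W
L = R·k·A = 0.1412×0.0338×3.78

L ≈ 18 mm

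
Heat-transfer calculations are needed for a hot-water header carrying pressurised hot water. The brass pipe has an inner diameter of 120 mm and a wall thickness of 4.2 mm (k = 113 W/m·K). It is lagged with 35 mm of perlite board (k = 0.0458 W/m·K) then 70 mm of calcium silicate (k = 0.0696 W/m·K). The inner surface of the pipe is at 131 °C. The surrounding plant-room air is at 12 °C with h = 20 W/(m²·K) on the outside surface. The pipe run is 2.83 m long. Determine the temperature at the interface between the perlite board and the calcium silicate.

Radial resistances (cylindrical: R_cond = ln(r_o/r_i)/(2πkL), R_conv = 1/(h·2πrL)):
R_brass pipe wall = ln(64.2/60)/(2π×113×2.83) = 3.367×10^-5 K/W
R_perlite board = ln(99.2/64.2)/(2π×0.0458×2.83) = 0.5343 K/W
R_calcium silicate = ln(169.2/99.2)/(2π×0.0696×2.83) = 0.4314 K/W
R_outer film = 1/(h_o·2πr_oL) = 1/(20×2π×0.1692×2.83) = 0.01662 K/W
R_total = 0.9824 K/W
Q = ΔT/R_total = 119/0.9824
Q = 121 W
T_interface = T_inner − Q·ΣR(inner→interface) = 131 − 121×0.5343

T ≈ 66.3 °C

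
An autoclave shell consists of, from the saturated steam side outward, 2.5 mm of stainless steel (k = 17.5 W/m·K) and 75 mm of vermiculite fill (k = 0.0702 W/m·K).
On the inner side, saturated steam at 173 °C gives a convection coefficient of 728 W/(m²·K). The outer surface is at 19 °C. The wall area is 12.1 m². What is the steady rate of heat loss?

Q ≈ 1740 W

Model the wall as resistances in series:
R_inner film = 1/(h_i·A) = 1/(728×12.1) = 1.135×10^-4 K/W
R_stainless steel = L/(kA) = 0.0025/(17.5×12.1) = 1.181×10^-5 K/W
R_vermiculite fill = L/(kA) = 0.075/(0.0702×12.1) = 0.0883 K/W
R_total = 0.08842 K/W
Q = ΔT / R_total = 154 / 0.08842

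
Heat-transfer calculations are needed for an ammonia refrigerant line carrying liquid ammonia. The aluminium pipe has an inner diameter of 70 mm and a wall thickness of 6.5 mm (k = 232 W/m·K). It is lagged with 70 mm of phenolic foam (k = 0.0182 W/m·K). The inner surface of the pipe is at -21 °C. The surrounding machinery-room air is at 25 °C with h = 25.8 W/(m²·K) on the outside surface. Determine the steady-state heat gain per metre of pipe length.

Per-layer cylindrical resistances, series-summed:
R_aluminium pipe wall = ln(41.5/35)/(2π×232×1) = 1.169×10^-4 K/W
R_phenolic foam = ln(111.5/41.5)/(2π×0.0182×1) = 8.643 K/W
R_outer film = 1/(h_o·2πr_oL) = 1/(25.8×2π×0.1115×1) = 0.05533 K/W
R_total = 8.698 K/W
Q = ΔT/R_total = 46/8.698

q′ ≈ 5.29 W/m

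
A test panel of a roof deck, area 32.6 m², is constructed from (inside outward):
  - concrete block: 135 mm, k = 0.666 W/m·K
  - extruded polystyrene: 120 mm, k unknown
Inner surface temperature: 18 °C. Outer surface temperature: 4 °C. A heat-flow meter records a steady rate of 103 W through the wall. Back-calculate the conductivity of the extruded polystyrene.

Using the resistance-network approach (series):
R_concrete block = L/(kA) = 0.135/(0.666×32.6) = 0.006218 K/W
Sum of known resistances R_other = 0.006218 K/W
Total R = ΔT/Q = 14/103 = 0.1359 K/W
R_extruded polystyrene = R_total − R_other = 0.1297 K/W
k = L/(R·A) = 0.12/(0.1297×32.6)

k ≈ 0.0284 W/(m·K)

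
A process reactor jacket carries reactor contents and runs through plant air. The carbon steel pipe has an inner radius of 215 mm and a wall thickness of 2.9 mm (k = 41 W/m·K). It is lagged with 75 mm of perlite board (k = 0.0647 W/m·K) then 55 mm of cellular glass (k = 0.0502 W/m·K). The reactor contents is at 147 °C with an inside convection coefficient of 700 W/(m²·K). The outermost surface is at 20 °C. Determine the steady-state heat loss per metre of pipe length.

For a radial system each layer contributes R = ln(r_out/r_in)/(2πkL); films add R = 1/(hA).
R_inner film = 1/(h_i·2πr₁L) = 1/(700×2π×0.215×1) = 0.001058 K/W
R_carbon steel pipe wall = ln(217.9/215)/(2π×41×1) = 5.201×10^-5 K/W
R_perlite board = ln(292.9/217.9)/(2π×0.0647×1) = 0.7276 K/W
R_cellular glass = ln(347.9/292.9)/(2π×0.0502×1) = 0.5456 K/W
R_total = 1.274 K/W
Q = ΔT/R_total = 127/1.274

q′ ≈ 99.7 W/m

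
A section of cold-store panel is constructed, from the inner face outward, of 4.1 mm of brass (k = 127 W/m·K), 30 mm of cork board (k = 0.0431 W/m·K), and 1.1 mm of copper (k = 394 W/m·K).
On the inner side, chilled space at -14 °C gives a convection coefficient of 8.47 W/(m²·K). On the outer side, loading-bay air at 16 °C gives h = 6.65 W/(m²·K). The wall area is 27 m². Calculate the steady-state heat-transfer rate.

Q ≈ 840 W

Using the resistance-network approach (series):
R_inner film = 1/(h_i·A) = 1/(8.47×27) = 0.004373 K/W
R_brass = L/(kA) = 0.0041/(127×27) = 1.196×10^-6 K/W
R_cork board = L/(kA) = 0.03/(0.0431×27) = 0.02578 K/W
R_copper = L/(kA) = 0.0011/(394×27) = 1.034×10^-7 K/W
R_outer film = 1/(h_o·A) = 1/(6.65×27) = 0.005569 K/W
R_total = 0.03572 K/W
Q = ΔT / R_total = 30 / 0.03572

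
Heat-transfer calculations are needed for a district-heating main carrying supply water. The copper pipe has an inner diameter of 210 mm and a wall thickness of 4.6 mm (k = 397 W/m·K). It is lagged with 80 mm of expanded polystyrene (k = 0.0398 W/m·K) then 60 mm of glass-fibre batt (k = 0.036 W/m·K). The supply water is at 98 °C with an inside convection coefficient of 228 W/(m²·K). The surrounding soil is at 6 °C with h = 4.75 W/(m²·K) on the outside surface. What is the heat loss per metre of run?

For a radial system each layer contributes R = ln(r_out/r_in)/(2πkL); films add R = 1/(hA).
R_inner film = 1/(h_i·2πr₁L) = 1/(228×2π×0.105×1) = 0.006648 K/W
R_copper pipe wall = ln(109.6/105)/(2π×397×1) = 1.719×10^-5 K/W
R_expanded polystyrene = ln(189.6/109.6)/(2π×0.0398×1) = 2.192 K/W
R_glass-fibre batt = ln(249.6/189.6)/(2π×0.036×1) = 1.216 K/W
R_outer film = 1/(h_o·2πr_oL) = 1/(4.75×2π×0.2496×1) = 0.1342 K/W
R_total = 3.548 K/W
Q = ΔT/R_total = 92/3.548

q′ ≈ 25.9 W/m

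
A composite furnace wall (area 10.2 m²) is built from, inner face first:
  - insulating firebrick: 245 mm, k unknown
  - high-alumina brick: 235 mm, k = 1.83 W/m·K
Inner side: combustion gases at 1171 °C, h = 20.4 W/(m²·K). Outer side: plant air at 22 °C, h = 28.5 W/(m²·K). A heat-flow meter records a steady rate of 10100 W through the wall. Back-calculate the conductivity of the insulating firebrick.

k ≈ 0.258 W/(m·K)

Using the resistance-network approach (series):
R_inner film = 1/(h_i·A) = 1/(20.4×10.2) = 0.004806 K/W
R_high-alumina brick = L/(kA) = 0.235/(1.83×10.2) = 0.01259 K/W
R_outer film = 1/(h_o·A) = 1/(28.5×10.2) = 0.00344 K/W
Sum of known resistances R_other = 0.02084 K/W
Total R = ΔT/Q = 1149/10100 = 0.1138 K/W
R_insulating firebrick = R_total − R_other = 0.09293 K/W
k = L/(R·A) = 0.245/(0.09293×10.2)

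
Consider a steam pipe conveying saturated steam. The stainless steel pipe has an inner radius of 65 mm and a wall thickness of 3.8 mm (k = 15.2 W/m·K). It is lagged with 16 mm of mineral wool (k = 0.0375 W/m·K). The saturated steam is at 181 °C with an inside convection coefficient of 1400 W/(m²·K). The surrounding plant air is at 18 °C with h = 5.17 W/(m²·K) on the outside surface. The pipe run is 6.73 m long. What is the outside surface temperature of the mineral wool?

Cylindrical conduction, so R = ln(r₂/r₁)/(2πkL) per layer, in series:
R_inner film = 1/(h_i·2πr₁L) = 1/(1400×2π×0.065×6.73) = 2.599×10^-4 K/W
R_stainless steel pipe wall = ln(68.8/65)/(2π×15.2×6.73) = 8.84×10^-5 K/W
R_mineral wool = ln(84.8/68.8)/(2π×0.0375×6.73) = 0.1319 K/W
R_outer film = 1/(h_o·2πr_oL) = 1/(5.17×2π×0.0848×6.73) = 0.05394 K/W
R_total = 0.1861 K/W
Q = ΔT/R_total = 163/0.1861
Q = 876 W
T_interface = T_inner − Q·ΣR(inner→interface) = 181 − 876×0.1322

T ≈ 65.2 °C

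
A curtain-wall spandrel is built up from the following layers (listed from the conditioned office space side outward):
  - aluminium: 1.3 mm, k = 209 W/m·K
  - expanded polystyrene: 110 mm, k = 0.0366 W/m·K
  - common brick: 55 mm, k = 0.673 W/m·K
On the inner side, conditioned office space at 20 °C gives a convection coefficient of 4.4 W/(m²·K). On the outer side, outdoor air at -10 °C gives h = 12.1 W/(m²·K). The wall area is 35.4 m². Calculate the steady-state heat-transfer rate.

Q ≈ 313 W

Model the wall as resistances in series:
R_inner film = 1/(h_i·A) = 1/(4.4×35.4) = 0.00642 K/W
R_aluminium = L/(kA) = 0.0013/(209×35.4) = 1.757×10^-7 K/W
R_expanded polystyrene = L/(kA) = 0.11/(0.0366×35.4) = 0.0849 K/W
R_common brick = L/(kA) = 0.055/(0.673×35.4) = 0.002309 K/W
R_outer film = 1/(h_o·A) = 1/(12.1×35.4) = 0.002335 K/W
R_total = 0.09596 K/W
Q = ΔT / R_total = 30 / 0.09596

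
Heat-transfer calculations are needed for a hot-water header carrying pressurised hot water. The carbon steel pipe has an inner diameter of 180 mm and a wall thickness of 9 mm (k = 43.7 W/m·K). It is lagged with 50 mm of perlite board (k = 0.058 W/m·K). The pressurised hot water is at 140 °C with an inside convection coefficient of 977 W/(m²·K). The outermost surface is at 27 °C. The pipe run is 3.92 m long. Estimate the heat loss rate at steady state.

Q ≈ 394 W

Radial resistances (cylindrical: R_cond = ln(r_o/r_i)/(2πkL), R_conv = 1/(h·2πrL)):
R_inner film = 1/(h_i·2πr₁L) = 1/(977×2π×0.09×3.92) = 4.617×10^-4 K/W
R_carbon steel pipe wall = ln(99/90)/(2π×43.7×3.92) = 8.855×10^-5 K/W
R_perlite board = ln(149/99)/(2π×0.058×3.92) = 0.2862 K/W
R_total = 0.2867 K/W
Q = ΔT/R_total = 113/0.2867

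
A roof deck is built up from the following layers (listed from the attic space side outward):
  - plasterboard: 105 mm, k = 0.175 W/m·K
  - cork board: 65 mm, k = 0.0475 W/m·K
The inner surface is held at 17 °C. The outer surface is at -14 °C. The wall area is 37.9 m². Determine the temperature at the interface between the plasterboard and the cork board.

T ≈ 7.55 °C

Model the wall as resistances in series:
R_plasterboard = L/(kA) = 0.105/(0.175×37.9) = 0.01583 K/W
R_cork board = L/(kA) = 0.065/(0.0475×37.9) = 0.03611 K/W
R_total = 0.05194 K/W;  Q = ΔT/R_total = 31/0.05194 = 596.9 W
T_interface = T_inner − Q·ΣR(inner→interface) = 17 − 597×0.01583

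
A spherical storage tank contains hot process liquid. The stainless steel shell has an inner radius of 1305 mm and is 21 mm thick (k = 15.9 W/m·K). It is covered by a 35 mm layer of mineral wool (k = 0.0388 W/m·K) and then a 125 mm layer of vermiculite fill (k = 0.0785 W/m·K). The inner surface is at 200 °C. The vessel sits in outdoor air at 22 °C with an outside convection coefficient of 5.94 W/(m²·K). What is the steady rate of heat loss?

Each spherical layer contributes R = (1/r_i − 1/r_o)/(4πk):
R_stainless steel shell = (1/1.305 − 1/1.326)/(4π×15.9) = 6.074×10^-5 K/W
R_mineral wool = (1/1.326 − 1/1.361)/(4π×0.0388) = 0.03978 K/W
R_vermiculite fill = (1/1.361 − 1/1.486)/(4π×0.0785) = 0.06265 K/W
R_outer film = 1/(h·4πr_o²) = 1/(5.94×4π×1.486²) = 0.006067 K/W
R_total = 0.1086 K/W
Q = ΔT/R_total = 178/0.1086

Q ≈ 1640 W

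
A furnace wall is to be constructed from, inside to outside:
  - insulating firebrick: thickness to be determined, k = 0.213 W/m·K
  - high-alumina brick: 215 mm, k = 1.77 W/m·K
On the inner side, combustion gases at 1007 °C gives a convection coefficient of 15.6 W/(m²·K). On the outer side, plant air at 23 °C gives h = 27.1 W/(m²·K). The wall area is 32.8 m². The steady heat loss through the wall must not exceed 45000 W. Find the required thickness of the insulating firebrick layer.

Thermal resistances in series:
R_inner film = 1/(h_i·A) = 1/(15.6×32.8) = 0.001954 K/W
R_high-alumina brick = L/(kA) = 0.215/(1.77×32.8) = 0.003703 K/W
R_outer film = 1/(h_o·A) = 1/(27.1×32.8) = 0.001125 K/W
Sum of the known resistances R_other = 0.006783 K/W
Required total resistance R_tot = ΔT/Q_allow = 984/45000 = 0.02187 K/W
R_insulating firebrick = R_tot − R_other = 0.01508 K/W
L = R·k·A = 0.01508×0.213×32.8

L ≈ 105 mm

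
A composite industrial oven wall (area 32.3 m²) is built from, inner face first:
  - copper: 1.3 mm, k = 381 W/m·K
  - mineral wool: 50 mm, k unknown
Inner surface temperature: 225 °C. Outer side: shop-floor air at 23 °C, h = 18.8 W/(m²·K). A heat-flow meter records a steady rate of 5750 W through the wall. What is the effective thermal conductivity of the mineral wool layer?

Series thermal resistances:
R_copper = L/(kA) = 0.0013/(381×32.3) = 1.056×10^-7 K/W
R_outer film = 1/(h_o·A) = 1/(18.8×32.3) = 0.001647 K/W
Sum of known resistances R_other = 0.001647 K/W
Total R = ΔT/Q = 202/5750 = 0.03513 K/W
R_mineral wool = R_total − R_other = 0.03348 K/W
k = L/(R·A) = 0.05/(0.03348×32.3)

k ≈ 0.0462 W/(m·K)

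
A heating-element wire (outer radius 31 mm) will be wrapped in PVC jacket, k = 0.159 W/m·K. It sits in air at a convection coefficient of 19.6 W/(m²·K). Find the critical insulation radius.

r_cr ≈ 8.11 mm

For a cylinder r_cr = k/h = 0.159/19.6
r_cr = 8.11 mm; since the bare radius (31 mm) is above r_cr, any added insulation will reduce heat loss.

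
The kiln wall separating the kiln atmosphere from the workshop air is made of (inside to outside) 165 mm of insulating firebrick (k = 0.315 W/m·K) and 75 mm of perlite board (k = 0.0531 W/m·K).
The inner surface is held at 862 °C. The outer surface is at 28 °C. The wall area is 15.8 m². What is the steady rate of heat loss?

Using the resistance-network approach (series):
R_insulating firebrick = L/(kA) = 0.165/(0.315×15.8) = 0.03315 K/W
R_perlite board = L/(kA) = 0.075/(0.0531×15.8) = 0.08939 K/W
R_total = 0.1225 K/W
Q = ΔT / R_total = 834 / 0.1225

Q ≈ 6810 W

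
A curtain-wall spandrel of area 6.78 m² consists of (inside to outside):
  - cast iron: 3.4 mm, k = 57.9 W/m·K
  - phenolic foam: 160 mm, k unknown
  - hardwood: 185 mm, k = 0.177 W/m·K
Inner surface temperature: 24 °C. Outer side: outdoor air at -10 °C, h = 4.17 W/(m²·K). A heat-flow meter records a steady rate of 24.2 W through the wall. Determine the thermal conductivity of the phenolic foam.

k ≈ 0.0194 W/(m·K)

Using the resistance-network approach (series):
R_cast iron = L/(kA) = 0.0034/(57.9×6.78) = 8.661×10^-6 K/W
R_hardwood = L/(kA) = 0.185/(0.177×6.78) = 0.1542 K/W
R_outer film = 1/(h_o·A) = 1/(4.17×6.78) = 0.03537 K/W
Sum of known resistances R_other = 0.1895 K/W
Total R = ΔT/Q = 34/24.2 = 1.405 K/W
R_phenolic foam = R_total − R_other = 1.215 K/W
k = L/(R·A) = 0.16/(1.215×6.78)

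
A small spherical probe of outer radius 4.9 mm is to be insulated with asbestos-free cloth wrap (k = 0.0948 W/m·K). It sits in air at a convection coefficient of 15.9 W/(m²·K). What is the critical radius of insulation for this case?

For a sphere r_cr = 2k/h = 2×0.0948/15.9
r_cr = 11.9 mm; since the bare radius (4.9 mm) is below r_cr, adding a thin layer of insulation will *increase* heat loss.

r_cr ≈ 11.9 mm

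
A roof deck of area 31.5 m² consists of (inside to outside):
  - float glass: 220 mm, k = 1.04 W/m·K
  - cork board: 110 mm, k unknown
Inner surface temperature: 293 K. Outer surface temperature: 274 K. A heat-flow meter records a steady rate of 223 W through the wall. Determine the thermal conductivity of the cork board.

Thermal resistances in series:
R_float glass = L/(kA) = 0.22/(1.04×31.5) = 0.006716 K/W
Sum of known resistances R_other = 0.006716 K/W
Total R = ΔT/Q = 19/223 = 0.0852 K/W
R_cork board = R_total − R_other = 0.07849 K/W
k = L/(R·A) = 0.11/(0.07849×31.5)

k ≈ 0.0445 W/(m·K)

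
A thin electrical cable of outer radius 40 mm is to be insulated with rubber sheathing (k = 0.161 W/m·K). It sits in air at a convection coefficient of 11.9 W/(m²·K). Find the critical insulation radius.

For a cylinder r_cr = k/h = 0.161/11.9
r_cr = 13.5 mm; since the bare radius (40 mm) is above r_cr, any added insulation will reduce heat loss.

r_cr ≈ 13.5 mm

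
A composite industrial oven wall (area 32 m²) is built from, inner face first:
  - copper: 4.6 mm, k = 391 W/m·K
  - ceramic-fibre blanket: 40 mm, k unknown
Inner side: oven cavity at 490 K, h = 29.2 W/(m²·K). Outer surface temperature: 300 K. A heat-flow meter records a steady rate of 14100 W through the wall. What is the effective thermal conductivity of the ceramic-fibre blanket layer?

Model the wall as resistances in series:
R_inner film = 1/(h_i·A) = 1/(29.2×32) = 0.00107 K/W
R_copper = L/(kA) = 0.0046/(391×32) = 3.676×10^-7 K/W
Sum of known resistances R_other = 0.001071 K/W
Total R = ΔT/Q = 190/14100 = 0.01348 K/W
R_ceramic-fibre blanket = R_total − R_other = 0.0124 K/W
k = L/(R·A) = 0.04/(0.0124×32)

k ≈ 0.101 W/(m·K)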